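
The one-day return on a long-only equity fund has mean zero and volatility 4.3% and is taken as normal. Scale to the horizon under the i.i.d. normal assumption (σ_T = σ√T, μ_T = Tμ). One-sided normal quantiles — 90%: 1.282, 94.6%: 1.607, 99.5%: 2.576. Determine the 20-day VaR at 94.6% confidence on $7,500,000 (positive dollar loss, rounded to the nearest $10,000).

σ_{20d} = 4.3% × √20 = 19.230%.
VaR = 1.607 × 19.230% = 30.903%.
On $7,500,000: 0.30903 × $7,500,000 = $2,317,725.

$2,320,000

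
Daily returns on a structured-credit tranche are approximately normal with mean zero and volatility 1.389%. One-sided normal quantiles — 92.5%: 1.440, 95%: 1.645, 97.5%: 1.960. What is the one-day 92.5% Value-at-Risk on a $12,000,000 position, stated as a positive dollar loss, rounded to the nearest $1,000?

VaR = z·σ = 1.440 × 1.389% = 2.000%.
On $12,000,000: 0.02000 × $12,000,000 = $240,000.

$240,000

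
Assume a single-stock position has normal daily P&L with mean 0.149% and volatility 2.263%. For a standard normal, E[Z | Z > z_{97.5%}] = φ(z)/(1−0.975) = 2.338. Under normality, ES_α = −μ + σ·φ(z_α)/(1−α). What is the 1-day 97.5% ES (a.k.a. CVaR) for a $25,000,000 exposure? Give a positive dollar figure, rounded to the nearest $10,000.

$1,290,000

ES = −(0.149%) + 2.263% × 2.338 = 5.142%.
On $25,000,000: 0.05142 × $25,000,000 = $1,285,500.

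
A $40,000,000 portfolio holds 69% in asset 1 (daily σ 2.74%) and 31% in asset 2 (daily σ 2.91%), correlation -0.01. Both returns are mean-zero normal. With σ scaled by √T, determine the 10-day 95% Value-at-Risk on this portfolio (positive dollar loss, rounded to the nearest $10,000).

$4,340,000

σ_p = √(0.69²·2.74² + 0.31²·2.91² + 2·-0.01·0.69·0.31·2.74·2.91) = 2.087%.
σ_{10d} = 2.087% × √10 = 6.600%.
z(95%) = 1.645.
VaR = 1.645 × 6.600% = 10.857%; on $40,000,000 that is $4,342,800.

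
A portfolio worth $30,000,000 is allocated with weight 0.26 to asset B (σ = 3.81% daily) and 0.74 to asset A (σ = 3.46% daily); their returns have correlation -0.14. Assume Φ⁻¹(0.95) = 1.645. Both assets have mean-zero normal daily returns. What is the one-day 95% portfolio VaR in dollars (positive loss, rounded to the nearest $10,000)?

$1,290,000

σ_p² = 0.26²·3.81² + 0.74²·3.46² + 2·-0.14·0.26·0.74·3.81·3.46 = 6.8268 (%²).
σ_p = √6.8268 = 2.613%.
VaR = 1.645 × 2.613% = 4.298%; on $30,000,000 that is $1,289,400.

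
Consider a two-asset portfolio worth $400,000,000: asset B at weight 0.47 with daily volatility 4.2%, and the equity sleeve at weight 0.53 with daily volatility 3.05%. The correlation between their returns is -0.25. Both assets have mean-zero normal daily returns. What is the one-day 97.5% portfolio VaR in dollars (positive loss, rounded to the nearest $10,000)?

σ_p² = 0.47²·4.2² + 0.53²·3.05² + 2·-0.25·0.47·0.53·4.2·3.05 = 4.9143 (%²).
σ_p = √4.9143 = 2.217%.
At 97.5%, z = 1.960.
VaR = 1.960 × 2.217% = 4.345%; on $400,000,000 that is $17,380,000.

$17,380,000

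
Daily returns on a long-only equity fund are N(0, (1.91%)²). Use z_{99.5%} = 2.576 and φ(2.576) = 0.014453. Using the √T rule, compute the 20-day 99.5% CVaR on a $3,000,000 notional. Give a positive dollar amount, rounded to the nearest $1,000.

$741,000

σ_{20d} = 1.91% × √20 = 8.542%.
ES multiplier = φ(z)/(1−α) = 0.014453/0.005 = 2.891.
ES = 8.542% × 2.891 = 24.695%; on $3,000,000: $740,850.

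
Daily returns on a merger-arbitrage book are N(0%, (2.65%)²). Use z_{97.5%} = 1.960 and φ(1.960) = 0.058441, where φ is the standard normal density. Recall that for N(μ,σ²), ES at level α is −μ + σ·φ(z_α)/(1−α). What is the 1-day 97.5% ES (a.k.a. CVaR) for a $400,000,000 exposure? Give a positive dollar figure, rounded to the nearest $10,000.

$24,780,000

Tail multiplier: φ(z)/(1−α) = 0.058441 / 0.025 = 2.338.
ES = 2.65% × 2.338 = 6.196%.
On $400,000,000: 0.06196 × $400,000,000 = $24,784,000.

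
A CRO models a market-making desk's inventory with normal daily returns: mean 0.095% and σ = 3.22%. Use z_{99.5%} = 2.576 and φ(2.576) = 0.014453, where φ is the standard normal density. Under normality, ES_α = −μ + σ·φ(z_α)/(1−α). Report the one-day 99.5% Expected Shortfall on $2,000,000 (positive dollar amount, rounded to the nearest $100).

$184,300

Tail multiplier: φ(z)/(1−α) = 0.014453 / 0.005 = 2.891.
ES = −(0.095%) + 3.22% × 2.891 = 9.214%.
On $2,000,000: 0.09214 × $2,000,000 = $184,280.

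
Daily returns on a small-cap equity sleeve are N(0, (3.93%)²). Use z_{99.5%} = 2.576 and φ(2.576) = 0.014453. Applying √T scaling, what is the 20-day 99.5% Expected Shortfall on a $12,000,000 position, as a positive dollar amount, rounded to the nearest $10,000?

σ_{20d} = 3.93% × √20 = 17.575%.
ES multiplier = φ(z)/(1−α) = 0.014453/0.005 = 2.891.
ES = 17.575% × 2.891 = 50.809%; on $12,000,000: $6,097,080.

$6,100,000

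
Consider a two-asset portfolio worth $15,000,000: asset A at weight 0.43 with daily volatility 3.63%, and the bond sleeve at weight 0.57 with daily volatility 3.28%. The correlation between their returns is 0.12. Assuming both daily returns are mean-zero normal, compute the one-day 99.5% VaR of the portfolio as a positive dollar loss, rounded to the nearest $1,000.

$995,000

σ_p² = 0.43²·3.63² + 0.57²·3.28² + 2·0.12·0.43·0.57·3.63·3.28 = 6.6322 (%²).
σ_p = √6.6322 = 2.575%.
At 99.5%, z = 2.576.
VaR = 2.576 × 2.575% = 6.633%; on $15,000,000 that is $994,950.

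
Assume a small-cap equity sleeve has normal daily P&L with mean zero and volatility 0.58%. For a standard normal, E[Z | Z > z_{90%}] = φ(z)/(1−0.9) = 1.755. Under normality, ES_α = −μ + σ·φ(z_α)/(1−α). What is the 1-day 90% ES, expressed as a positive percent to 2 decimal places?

ES = 0.58% × 1.755 = 1.018%.

1.02%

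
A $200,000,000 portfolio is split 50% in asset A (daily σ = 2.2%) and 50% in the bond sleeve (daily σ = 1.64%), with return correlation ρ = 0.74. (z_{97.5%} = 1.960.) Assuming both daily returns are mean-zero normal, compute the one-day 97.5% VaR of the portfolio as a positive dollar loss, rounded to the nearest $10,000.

$7,030,000

σ_p² = 0.5²·2.2² + 0.5²·1.64² + 2·0.74·0.5·0.5·2.2·1.64 = 3.2174 (%²).
σ_p = √3.2174 = 1.794%.
VaR = 1.960 × 1.794% = 3.516%; on $200,000,000 that is $7,032,000.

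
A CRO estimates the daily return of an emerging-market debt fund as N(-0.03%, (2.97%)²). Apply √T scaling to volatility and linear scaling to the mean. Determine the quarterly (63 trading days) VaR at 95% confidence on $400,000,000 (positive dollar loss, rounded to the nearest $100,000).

At 95%, z = 1.645.
σ_{63d} = 2.97% × √63 = 23.574%; μ_{63d} = 63 × -0.03% = -1.890%.
VaR = −(-1.890%) + 1.645 × 23.574% = 40.669%.
On $400,000,000: 0.40669 × $400,000,000 = $162,676,000.

$162,700,000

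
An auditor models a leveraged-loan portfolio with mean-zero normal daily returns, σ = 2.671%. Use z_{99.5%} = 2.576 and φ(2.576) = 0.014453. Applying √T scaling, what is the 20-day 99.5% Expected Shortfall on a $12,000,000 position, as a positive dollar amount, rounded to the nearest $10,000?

σ_{20d} = 2.671% × √20 = 11.945%.
ES multiplier = φ(z)/(1−α) = 0.014453/0.005 = 2.891.
ES = 11.945% × 2.891 = 34.533%; on $12,000,000: $4,143,960.

$4,140,000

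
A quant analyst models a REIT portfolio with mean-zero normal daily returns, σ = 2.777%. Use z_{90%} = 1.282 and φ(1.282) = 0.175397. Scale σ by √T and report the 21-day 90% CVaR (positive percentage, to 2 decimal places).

σ_{21d} = 2.777% × √21 = 12.726%.
ES multiplier = φ(z)/(1−α) = 0.175397/0.1 = 1.754.
ES = 12.726% × 1.754 = 22.321%.

22.32%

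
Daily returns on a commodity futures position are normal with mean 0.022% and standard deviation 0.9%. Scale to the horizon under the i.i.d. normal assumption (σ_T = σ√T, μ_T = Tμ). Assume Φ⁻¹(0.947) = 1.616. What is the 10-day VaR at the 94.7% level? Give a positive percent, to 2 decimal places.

4.38%

σ_{10d} = 0.9% × √10 = 2.846%; μ_{10d} = 10 × 0.022% = 0.220%.
VaR = −(0.220%) + 1.616 × 2.846% = 4.379%.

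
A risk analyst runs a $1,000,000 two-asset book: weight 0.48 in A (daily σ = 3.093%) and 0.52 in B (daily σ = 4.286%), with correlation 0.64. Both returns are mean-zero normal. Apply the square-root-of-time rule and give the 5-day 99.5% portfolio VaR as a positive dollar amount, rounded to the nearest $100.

σ_p = √(0.48²·3.093² + 0.52²·4.286² + 2·0.64·0.48·0.52·3.093·4.286) = 3.377%.
σ_{5d} = 3.377% × √5 = 7.551%.
z(99.5%) = 2.576.
VaR = 2.576 × 7.551% = 19.451%; on $1,000,000 that is $194,510.

$194,500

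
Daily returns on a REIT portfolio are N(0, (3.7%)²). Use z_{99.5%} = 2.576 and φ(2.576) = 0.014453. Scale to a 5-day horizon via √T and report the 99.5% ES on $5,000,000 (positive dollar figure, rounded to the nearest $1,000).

σ_{5d} = 3.7% × √5 = 8.273%.
ES multiplier = φ(z)/(1−α) = 0.014453/0.005 = 2.891.
ES = 8.273% × 2.891 = 23.917%; on $5,000,000: $1,195,850.

$1,196,000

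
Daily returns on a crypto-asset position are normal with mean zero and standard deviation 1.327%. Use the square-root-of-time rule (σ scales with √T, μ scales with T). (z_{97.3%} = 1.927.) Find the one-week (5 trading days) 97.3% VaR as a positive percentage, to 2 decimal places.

5.72%

σ_{5d} = 1.327% × √5 = 2.967%.
VaR = 1.927 × 2.967% = 5.717%.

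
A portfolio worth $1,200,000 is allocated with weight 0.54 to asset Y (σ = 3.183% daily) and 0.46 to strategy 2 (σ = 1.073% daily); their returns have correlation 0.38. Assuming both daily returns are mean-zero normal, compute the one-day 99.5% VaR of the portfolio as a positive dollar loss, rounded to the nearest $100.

σ_p² = 0.54²·3.183² + 0.46²·1.073² + 2·0.38·0.54·0.46·3.183·1.073 = 3.8427 (%²).
σ_p = √3.8427 = 1.960%.
At 99.5%, z = 2.576.
VaR = 2.576 × 1.960% = 5.049%; on $1,200,000 that is $60,588.

$60,600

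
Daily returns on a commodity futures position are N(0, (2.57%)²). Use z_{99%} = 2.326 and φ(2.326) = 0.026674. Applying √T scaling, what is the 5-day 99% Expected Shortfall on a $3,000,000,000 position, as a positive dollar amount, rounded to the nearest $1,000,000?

σ_{5d} = 2.57% × √5 = 5.747%.
ES multiplier = φ(z)/(1−α) = 0.026674/0.01 = 2.667.
ES = 5.747% × 2.667 = 15.327%; on $3,000,000,000: $459,810,000.

$460,000,000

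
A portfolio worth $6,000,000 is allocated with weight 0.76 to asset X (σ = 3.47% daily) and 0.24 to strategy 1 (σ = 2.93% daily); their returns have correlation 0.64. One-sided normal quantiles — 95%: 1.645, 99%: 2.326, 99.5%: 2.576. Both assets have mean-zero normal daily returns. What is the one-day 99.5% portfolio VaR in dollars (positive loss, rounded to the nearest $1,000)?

$484,000

σ_p² = 0.76²·3.47² + 0.24²·2.93² + 2·0.64·0.76·0.24·3.47·2.93 = 9.8230 (%²).
σ_p = √9.8230 = 3.134%.
VaR = 2.576 × 3.134% = 8.073%; on $6,000,000 that is $484,380.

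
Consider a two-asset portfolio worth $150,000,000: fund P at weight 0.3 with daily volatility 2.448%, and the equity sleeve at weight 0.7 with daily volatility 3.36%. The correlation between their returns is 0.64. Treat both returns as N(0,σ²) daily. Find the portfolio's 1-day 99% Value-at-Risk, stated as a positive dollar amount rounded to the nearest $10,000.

σ_p² = 0.3²·2.448² + 0.7²·3.36² + 2·0.64·0.3·0.7·2.448·3.36 = 8.2822 (%²).
σ_p = √8.2822 = 2.878%.
At 99%, z = 2.326.
VaR = 2.326 × 2.878% = 6.694%; on $150,000,000 that is $10,041,000.

$10,040,000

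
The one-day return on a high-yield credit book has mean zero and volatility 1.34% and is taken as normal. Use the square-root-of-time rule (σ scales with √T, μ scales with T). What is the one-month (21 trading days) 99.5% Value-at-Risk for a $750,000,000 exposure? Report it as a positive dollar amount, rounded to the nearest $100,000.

At 99.5%, z = 2.576.
σ_{21d} = 1.34% × √21 = 6.141%.
VaR = 2.576 × 6.141% = 15.819%.
On $750,000,000: 0.15819 × $750,000,000 = $118,642,500.

$118,600,000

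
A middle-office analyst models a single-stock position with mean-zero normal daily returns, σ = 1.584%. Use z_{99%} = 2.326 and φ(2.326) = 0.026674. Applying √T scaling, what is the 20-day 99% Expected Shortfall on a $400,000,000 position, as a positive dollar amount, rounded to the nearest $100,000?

$75,600,000

σ_{20d} = 1.584% × √20 = 7.084%.
ES multiplier = φ(z)/(1−α) = 0.026674/0.01 = 2.667.
ES = 7.084% × 2.667 = 18.893%; on $400,000,000: $75,572,000.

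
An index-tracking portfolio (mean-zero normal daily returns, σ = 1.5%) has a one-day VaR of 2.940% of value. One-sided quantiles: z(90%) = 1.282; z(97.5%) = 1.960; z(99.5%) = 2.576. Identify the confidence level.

Implied z = VaR/σ = 2.940 / 1.5 = 1.960.
This matches z(97.5%) = 1.960.

97.5%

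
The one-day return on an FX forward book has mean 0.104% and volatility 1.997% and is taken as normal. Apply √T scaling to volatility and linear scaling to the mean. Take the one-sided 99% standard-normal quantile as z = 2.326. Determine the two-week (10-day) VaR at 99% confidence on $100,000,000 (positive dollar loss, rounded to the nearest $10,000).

σ_{10d} = 1.997% × √10 = 6.315%; μ_{10d} = 10 × 0.104% = 1.040%.
VaR = −(1.040%) + 2.326 × 6.315% = 13.649%.
On $100,000,000: 0.13649 × $100,000,000 = $13,649,000.

$13,650,000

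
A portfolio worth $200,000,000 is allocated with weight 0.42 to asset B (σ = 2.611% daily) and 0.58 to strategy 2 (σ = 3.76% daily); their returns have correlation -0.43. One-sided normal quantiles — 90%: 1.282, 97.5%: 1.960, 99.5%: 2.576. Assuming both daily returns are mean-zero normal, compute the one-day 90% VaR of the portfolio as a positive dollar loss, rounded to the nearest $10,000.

$5,060,000

σ_p² = 0.42²·2.611² + 0.58²·3.76² + 2·-0.43·0.42·0.58·2.611·3.76 = 3.9018 (%²).
σ_p = √3.9018 = 1.975%.
VaR = 1.282 × 1.975% = 2.532%; on $200,000,000 that is $5,064,000.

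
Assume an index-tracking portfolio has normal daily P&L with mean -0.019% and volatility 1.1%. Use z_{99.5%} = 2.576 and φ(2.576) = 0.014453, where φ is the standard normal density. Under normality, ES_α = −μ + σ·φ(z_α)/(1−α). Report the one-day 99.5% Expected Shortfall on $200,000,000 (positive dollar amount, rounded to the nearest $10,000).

Tail multiplier: φ(z)/(1−α) = 0.014453 / 0.005 = 2.891.
ES = −(-0.019%) + 1.1% × 2.891 = 3.199%.
On $200,000,000: 0.03199 × $200,000,000 = $6,398,000.

$6,400,000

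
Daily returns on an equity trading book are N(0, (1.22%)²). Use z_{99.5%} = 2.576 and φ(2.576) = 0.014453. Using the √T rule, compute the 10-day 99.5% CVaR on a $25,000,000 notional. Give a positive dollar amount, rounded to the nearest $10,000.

σ_{10d} = 1.22% × √10 = 3.858%.
ES multiplier = φ(z)/(1−α) = 0.014453/0.005 = 2.891.
ES = 3.858% × 2.891 = 11.153%; on $25,000,000: $2,788,250.

$2,790,000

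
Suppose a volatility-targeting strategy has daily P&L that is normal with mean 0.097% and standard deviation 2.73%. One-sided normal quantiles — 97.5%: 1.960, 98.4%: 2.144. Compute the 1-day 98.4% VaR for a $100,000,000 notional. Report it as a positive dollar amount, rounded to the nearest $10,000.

$5,760,000

VaR = −μ + z·σ = −(0.097%) + 2.144 × 2.73% = 5.756%.
On $100,000,000: 0.05756 × $100,000,000 = $5,756,000.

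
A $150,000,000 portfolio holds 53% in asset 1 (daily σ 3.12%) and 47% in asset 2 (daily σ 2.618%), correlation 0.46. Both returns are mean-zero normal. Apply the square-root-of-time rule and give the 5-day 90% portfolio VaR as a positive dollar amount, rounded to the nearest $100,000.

σ_p = √(0.53²·3.12² + 0.47²·2.618² + 2·0.46·0.53·0.47·3.12·2.618) = 2.474%.
σ_{5d} = 2.474% × √5 = 5.532%.
z(90%) = 1.282.
VaR = 1.282 × 5.532% = 7.092%; on $150,000,000 that is $10,638,000.

$10,600,000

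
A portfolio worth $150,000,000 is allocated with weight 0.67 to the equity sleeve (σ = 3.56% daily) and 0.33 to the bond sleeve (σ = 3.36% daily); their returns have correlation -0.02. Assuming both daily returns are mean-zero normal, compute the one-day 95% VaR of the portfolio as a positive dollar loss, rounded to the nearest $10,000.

σ_p² = 0.67²·3.56² + 0.33²·3.36² + 2·-0.02·0.67·0.33·3.56·3.36 = 6.8128 (%²).
σ_p = √6.8128 = 2.610%.
At 95%, z = 1.645.
VaR = 1.645 × 2.610% = 4.293%; on $150,000,000 that is $6,439,500.

$6,440,000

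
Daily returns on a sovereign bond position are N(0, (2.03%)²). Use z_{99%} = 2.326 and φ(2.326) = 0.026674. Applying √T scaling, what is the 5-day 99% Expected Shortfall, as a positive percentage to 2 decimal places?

12.11%

σ_{5d} = 2.03% × √5 = 4.539%.
ES multiplier = φ(z)/(1−α) = 0.026674/0.01 = 2.667.
ES = 4.539% × 2.667 = 12.106%.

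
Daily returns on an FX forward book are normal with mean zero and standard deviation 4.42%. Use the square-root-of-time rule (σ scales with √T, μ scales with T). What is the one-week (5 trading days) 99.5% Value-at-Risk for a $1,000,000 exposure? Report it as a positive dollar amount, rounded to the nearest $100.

At 99.5%, z = 2.576.
σ_{5d} = 4.42% × √5 = 9.883%.
VaR = 2.576 × 9.883% = 25.459%.
On $1,000,000: 0.25459 × $1,000,000 = $254,590.

$254,600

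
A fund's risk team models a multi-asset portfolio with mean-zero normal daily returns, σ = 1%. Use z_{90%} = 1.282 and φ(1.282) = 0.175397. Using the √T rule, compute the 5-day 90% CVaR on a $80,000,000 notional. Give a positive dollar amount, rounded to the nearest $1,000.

$3,138,000

σ_{5d} = 1% × √5 = 2.236%.
ES multiplier = φ(z)/(1−α) = 0.175397/0.1 = 1.754.
ES = 2.236% × 1.754 = 3.922%; on $80,000,000: $3,137,600.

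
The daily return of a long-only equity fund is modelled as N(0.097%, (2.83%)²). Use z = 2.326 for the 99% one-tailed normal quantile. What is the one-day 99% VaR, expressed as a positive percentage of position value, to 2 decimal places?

6.49%

VaR = −μ + z·σ = −(0.097%) + 2.326 × 2.83% = 6.486%.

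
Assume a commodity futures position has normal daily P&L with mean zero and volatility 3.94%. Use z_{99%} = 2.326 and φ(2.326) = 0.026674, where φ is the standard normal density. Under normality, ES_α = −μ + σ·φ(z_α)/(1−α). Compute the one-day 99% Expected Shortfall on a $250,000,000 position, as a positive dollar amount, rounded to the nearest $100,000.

Tail multiplier: φ(z)/(1−α) = 0.026674 / 0.01 = 2.667.
ES = 3.94% × 2.667 = 10.508%.
On $250,000,000: 0.10508 × $250,000,000 = $26,270,000.

$26,300,000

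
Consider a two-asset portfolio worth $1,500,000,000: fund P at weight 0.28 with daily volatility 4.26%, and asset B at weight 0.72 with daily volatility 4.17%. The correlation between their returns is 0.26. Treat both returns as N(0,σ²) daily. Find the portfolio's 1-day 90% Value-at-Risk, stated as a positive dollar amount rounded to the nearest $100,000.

σ_p² = 0.28²·4.26² + 0.72²·4.17² + 2·0.26·0.28·0.72·4.26·4.17 = 12.2994 (%²).
σ_p = √12.2994 = 3.507%.
At 90%, z = 1.282.
VaR = 1.282 × 3.507% = 4.496%; on $1,500,000,000 that is $67,440,000.

$67,400,000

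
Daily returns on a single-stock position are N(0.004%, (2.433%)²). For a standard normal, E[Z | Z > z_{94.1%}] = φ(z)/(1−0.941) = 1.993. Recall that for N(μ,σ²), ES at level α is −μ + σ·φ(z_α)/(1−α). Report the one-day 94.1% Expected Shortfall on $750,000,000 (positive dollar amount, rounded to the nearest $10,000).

$36,340,000

ES = −(0.004%) + 2.433% × 1.993 = 4.845%.
On $750,000,000: 0.04845 × $750,000,000 = $36,337,500.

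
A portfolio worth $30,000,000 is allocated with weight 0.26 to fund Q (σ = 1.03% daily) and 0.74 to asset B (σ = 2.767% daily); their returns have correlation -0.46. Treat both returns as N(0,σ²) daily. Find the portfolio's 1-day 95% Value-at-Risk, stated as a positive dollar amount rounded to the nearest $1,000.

$957,000

σ_p² = 0.26²·1.03² + 0.74²·2.767² + 2·-0.46·0.26·0.74·1.03·2.767 = 3.7598 (%²).
σ_p = √3.7598 = 1.939%.
At 95%, z = 1.645.
VaR = 1.645 × 1.939% = 3.190%; on $30,000,000 that is $957,000.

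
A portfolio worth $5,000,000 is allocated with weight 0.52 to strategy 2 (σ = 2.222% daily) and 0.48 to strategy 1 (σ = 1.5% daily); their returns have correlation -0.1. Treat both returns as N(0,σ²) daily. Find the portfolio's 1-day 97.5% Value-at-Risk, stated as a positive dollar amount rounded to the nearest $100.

σ_p² = 0.52²·2.222² + 0.48²·1.5² + 2·-0.1·0.52·0.48·2.222·1.5 = 1.6871 (%²).
σ_p = √1.6871 = 1.299%.
At 97.5%, z = 1.960.
VaR = 1.960 × 1.299% = 2.546%; on $5,000,000 that is $127,300.

$127,300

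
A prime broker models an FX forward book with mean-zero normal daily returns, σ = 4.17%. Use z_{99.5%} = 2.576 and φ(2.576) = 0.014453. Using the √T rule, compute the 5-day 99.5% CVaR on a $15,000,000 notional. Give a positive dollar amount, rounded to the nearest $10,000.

$4,040,000

σ_{5d} = 4.17% × √5 = 9.324%.
ES multiplier = φ(z)/(1−α) = 0.014453/0.005 = 2.891.
ES = 9.324% × 2.891 = 26.956%; on $15,000,000: $4,043,400.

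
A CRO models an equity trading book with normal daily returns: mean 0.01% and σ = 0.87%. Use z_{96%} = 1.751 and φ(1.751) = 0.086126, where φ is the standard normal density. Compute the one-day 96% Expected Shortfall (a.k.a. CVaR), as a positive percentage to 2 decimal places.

1.86%

Tail multiplier: φ(z)/(1−α) = 0.086126 / 0.04 = 2.153.
ES = −(0.01%) + 0.87% × 2.153 = 1.863%.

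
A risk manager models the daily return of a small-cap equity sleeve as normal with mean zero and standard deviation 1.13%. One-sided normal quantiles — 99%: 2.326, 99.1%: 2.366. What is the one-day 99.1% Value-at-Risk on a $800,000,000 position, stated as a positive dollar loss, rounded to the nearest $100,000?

VaR = z·σ = 2.366 × 1.13% = 2.674%.
On $800,000,000: 0.02674 × $800,000,000 = $21,392,000.

$21,400,000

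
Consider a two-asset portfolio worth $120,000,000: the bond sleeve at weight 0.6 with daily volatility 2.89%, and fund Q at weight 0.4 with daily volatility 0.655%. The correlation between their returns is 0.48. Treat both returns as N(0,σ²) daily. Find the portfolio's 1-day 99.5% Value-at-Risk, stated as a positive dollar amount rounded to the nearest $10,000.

$5,790,000

σ_p² = 0.6²·2.89² + 0.4²·0.655² + 2·0.48·0.6·0.4·2.89·0.655 = 3.5115 (%²).
σ_p = √3.5115 = 1.874%.
At 99.5%, z = 2.576.
VaR = 2.576 × 1.874% = 4.827%; on $120,000,000 that is $5,792,400.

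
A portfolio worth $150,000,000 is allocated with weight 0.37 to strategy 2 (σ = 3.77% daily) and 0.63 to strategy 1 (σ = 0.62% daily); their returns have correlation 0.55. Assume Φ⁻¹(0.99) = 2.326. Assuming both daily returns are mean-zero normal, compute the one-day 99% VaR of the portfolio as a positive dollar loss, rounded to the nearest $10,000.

σ_p² = 0.37²·3.77² + 0.63²·0.62² + 2·0.55·0.37·0.63·3.77·0.62 = 2.6976 (%²).
σ_p = √2.6976 = 1.642%.
VaR = 2.326 × 1.642% = 3.819%; on $150,000,000 that is $5,728,500.

$5,730,000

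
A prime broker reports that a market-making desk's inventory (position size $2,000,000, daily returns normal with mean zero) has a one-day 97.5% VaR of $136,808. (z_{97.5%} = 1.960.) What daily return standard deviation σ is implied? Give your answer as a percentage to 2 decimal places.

3.49%

VaR as a fraction: $136,808 / $2,000,000 = 6.840%.
σ = VaR / z = 6.840% / 1.960 = 3.490%.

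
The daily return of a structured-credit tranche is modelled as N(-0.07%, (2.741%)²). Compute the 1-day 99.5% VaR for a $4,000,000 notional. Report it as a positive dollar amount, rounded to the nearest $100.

$285,200

At 99.5% one-sided, z = 2.576.
VaR = −μ + z·σ = −(-0.07%) + 2.576 × 2.741% = 7.131%.
On $4,000,000: 0.07131 × $4,000,000 = $285,240.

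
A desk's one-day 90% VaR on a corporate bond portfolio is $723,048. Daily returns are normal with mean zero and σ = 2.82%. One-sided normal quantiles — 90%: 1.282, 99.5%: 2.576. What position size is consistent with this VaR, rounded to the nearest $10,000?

VaR as a fraction of value: z·σ = 1.282 × 2.82% = 3.61524%.
Position = $723,048 / 0.0361524 = $20,000,000.

$20,000,000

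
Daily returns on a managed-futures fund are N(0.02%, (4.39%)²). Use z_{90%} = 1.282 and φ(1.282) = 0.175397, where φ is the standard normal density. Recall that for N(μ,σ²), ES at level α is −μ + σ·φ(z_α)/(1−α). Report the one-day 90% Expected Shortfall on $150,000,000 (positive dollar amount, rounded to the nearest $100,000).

Tail multiplier: φ(z)/(1−α) = 0.175397 / 0.1 = 1.754.
ES = −(0.02%) + 4.39% × 1.754 = 7.680%.
On $150,000,000: 0.07680 × $150,000,000 = $11,520,000.

$11,500,000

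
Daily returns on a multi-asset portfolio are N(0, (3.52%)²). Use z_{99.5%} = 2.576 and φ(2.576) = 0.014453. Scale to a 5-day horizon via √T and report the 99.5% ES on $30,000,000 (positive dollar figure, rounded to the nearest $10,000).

$6,830,000

σ_{5d} = 3.52% × √5 = 7.871%.
ES multiplier = φ(z)/(1−α) = 0.014453/0.005 = 2.891.
ES = 7.871% × 2.891 = 22.755%; on $30,000,000: $6,826,500.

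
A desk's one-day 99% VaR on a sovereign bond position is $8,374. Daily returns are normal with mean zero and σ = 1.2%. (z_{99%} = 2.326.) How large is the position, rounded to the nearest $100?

VaR as a fraction of value: z·σ = 2.326 × 1.2% = 2.7912%.
Position = $8,374 / 0.027912 = $300,014.

$300,000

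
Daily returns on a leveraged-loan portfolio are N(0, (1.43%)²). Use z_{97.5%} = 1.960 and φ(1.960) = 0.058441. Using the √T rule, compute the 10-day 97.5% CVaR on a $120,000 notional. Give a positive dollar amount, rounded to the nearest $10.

$12,690

σ_{10d} = 1.43% × √10 = 4.522%.
ES multiplier = φ(z)/(1−α) = 0.058441/0.025 = 2.338.
ES = 4.522% × 2.338 = 10.572%; on $120,000: $12,686.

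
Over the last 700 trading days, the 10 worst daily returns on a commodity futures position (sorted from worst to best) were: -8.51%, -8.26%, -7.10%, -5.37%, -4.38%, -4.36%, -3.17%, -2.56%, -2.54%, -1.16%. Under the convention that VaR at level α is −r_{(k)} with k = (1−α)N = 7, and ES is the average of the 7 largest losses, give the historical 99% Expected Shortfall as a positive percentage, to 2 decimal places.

5.88%

The 7 worst returns sum to -41.15%.
ES = −(-41.15%) / 7 = 5.8785…% ≈ 5.88%.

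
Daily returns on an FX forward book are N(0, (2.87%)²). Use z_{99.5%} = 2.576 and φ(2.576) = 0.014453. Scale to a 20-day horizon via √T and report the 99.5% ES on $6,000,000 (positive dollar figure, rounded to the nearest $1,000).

$2,226,000

σ_{20d} = 2.87% × √20 = 12.835%.
ES multiplier = φ(z)/(1−α) = 0.014453/0.005 = 2.891.
ES = 12.835% × 2.891 = 37.106%; on $6,000,000: $2,226,360.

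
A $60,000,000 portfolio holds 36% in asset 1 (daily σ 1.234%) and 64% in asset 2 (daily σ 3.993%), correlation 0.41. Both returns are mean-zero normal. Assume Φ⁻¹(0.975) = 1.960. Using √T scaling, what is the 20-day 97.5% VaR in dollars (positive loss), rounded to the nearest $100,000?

$14,600,000

σ_p = √(0.36²·1.234² + 0.64²·3.993² + 2·0.41·0.36·0.64·1.234·3.993) = 2.767%.
σ_{20d} = 2.767% × √20 = 12.374%.
VaR = 1.960 × 12.374% = 24.253%; on $60,000,000 that is $14,551,800.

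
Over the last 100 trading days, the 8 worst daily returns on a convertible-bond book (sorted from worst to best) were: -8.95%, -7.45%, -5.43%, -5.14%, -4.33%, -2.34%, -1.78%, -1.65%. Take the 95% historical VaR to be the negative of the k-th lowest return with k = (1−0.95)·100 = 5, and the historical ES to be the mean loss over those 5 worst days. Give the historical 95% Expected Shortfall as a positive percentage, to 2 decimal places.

The 5 worst returns sum to -31.30%.
ES = −(-31.30%) / 5 = 6.26%.

6.26%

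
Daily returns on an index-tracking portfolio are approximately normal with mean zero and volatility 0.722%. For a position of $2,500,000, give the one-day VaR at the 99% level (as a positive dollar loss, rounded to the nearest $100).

At 99% one-sided, z = 2.326.
VaR = z·σ = 2.326 × 0.722% = 1.679%.
On $2,500,000: 0.01679 × $2,500,000 = $41,975.

$42,000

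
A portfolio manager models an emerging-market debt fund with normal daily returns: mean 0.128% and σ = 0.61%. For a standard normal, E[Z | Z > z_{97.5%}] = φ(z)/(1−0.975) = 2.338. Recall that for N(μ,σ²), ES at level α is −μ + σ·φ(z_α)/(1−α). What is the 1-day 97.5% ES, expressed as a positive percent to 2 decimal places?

1.30%

ES = −(0.128%) + 0.61% × 2.338 = 1.298%.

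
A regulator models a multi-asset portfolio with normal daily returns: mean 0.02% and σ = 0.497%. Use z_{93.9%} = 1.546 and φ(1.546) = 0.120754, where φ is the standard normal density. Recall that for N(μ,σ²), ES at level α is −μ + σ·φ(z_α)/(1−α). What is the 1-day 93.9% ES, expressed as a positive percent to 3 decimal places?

0.964%

Tail multiplier: φ(z)/(1−α) = 0.120754 / 0.061 = 1.980.
ES = −(0.02%) + 0.497% × 1.980 = 0.964%.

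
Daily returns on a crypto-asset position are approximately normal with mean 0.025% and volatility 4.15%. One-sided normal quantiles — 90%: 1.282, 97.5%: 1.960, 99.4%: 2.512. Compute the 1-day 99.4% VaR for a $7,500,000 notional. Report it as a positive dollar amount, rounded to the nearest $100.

VaR = −μ + z·σ = −(0.025%) + 2.512 × 4.15% = 10.400%.
On $7,500,000: 0.10400 × $7,500,000 = $780,000.

$780,000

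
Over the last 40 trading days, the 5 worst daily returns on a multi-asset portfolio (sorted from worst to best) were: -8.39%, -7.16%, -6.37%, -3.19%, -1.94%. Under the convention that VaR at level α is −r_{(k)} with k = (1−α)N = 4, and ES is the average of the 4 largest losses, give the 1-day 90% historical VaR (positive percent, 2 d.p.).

3.19%

k = 4; the 4th lowest return is -3.19%, so VaR = 3.19%.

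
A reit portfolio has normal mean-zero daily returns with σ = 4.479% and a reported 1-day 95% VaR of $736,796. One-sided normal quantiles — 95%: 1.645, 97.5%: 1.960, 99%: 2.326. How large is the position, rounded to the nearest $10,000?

VaR as a fraction of value: z·σ = 1.645 × 4.479% = 7.36796%.
Position = $736,796 / 0.0736795 = $10,000,007.

$10,000,000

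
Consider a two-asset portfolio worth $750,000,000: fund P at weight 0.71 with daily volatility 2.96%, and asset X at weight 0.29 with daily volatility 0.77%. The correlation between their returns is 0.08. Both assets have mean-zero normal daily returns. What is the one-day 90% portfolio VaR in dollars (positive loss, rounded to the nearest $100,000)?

σ_p² = 0.71²·2.96² + 0.29²·0.77² + 2·0.08·0.71·0.29·2.96·0.77 = 4.5417 (%²).
σ_p = √4.5417 = 2.131%.
At 90%, z = 1.282.
VaR = 1.282 × 2.131% = 2.732%; on $750,000,000 that is $20,490,000.

$20,500,000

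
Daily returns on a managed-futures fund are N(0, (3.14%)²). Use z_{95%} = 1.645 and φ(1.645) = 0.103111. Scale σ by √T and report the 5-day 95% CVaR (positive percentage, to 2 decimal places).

14.48%

σ_{5d} = 3.14% × √5 = 7.021%.
ES multiplier = φ(z)/(1−α) = 0.103111/0.05 = 2.062.
ES = 7.021% × 2.062 = 14.477%.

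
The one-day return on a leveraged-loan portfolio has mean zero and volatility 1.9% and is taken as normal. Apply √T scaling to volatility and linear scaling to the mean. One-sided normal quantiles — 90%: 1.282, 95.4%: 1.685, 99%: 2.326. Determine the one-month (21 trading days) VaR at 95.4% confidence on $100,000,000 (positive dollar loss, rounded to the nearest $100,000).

$14,700,000

σ_{21d} = 1.9% × √21 = 8.707%.
VaR = 1.685 × 8.707% = 14.671%.
On $100,000,000: 0.14671 × $100,000,000 = $14,671,000.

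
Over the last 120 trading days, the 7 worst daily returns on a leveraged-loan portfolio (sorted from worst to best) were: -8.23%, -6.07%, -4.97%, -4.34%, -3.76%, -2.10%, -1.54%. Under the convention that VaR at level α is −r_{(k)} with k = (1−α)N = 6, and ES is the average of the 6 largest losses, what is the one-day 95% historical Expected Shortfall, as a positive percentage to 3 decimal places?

The 6 worst returns sum to -29.47%.
ES = −(-29.47%) / 6 = 4.9116…% ≈ 4.912%.

4.912%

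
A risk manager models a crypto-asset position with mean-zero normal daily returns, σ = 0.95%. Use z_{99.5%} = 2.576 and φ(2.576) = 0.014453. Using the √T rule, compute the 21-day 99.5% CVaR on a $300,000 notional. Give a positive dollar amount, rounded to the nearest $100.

$37,800

σ_{21d} = 0.95% × √21 = 4.353%.
ES multiplier = φ(z)/(1−α) = 0.014453/0.005 = 2.891.
ES = 4.353% × 2.891 = 12.585%; on $300,000: $37,755.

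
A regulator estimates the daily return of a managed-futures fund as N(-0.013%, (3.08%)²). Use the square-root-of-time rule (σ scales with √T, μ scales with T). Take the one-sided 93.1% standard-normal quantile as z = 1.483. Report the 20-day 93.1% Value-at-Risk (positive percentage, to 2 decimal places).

σ_{20d} = 3.08% × √20 = 13.774%; μ_{20d} = 20 × -0.013% = -0.260%.
VaR = −(-0.260%) + 1.483 × 13.774% = 20.687%.

20.69%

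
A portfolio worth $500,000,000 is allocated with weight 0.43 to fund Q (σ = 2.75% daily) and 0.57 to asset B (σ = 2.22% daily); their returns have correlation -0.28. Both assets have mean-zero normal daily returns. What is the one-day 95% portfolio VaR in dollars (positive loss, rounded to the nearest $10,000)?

σ_p² = 0.43²·2.75² + 0.57²·2.22² + 2·-0.28·0.43·0.57·2.75·2.22 = 2.1616 (%²).
σ_p = √2.1616 = 1.470%.
At 95%, z = 1.645.
VaR = 1.645 × 1.470% = 2.418%; on $500,000,000 that is $12,090,000.

$12,090,000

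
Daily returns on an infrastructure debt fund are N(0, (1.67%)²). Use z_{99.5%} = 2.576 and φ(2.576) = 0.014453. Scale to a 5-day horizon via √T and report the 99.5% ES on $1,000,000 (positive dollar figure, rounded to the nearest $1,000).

σ_{5d} = 1.67% × √5 = 3.734%.
ES multiplier = φ(z)/(1−α) = 0.014453/0.005 = 2.891.
ES = 3.734% × 2.891 = 10.795%; on $1,000,000: $107,950.

$108,000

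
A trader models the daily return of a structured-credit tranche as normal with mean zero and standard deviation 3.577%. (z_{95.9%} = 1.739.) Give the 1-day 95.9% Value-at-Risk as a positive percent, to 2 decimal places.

VaR = z·σ = 1.739 × 3.577% = 6.220%.

6.22%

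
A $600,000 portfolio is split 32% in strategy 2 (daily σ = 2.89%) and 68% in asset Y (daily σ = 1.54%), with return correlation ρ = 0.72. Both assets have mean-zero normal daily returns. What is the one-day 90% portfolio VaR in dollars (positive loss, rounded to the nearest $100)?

$14,100

σ_p² = 0.32²·2.89² + 0.68²·1.54² + 2·0.72·0.32·0.68·2.89·1.54 = 3.3465 (%²).
σ_p = √3.3465 = 1.829%.
At 90%, z = 1.282.
VaR = 1.282 × 1.829% = 2.345%; on $600,000 that is $14,070.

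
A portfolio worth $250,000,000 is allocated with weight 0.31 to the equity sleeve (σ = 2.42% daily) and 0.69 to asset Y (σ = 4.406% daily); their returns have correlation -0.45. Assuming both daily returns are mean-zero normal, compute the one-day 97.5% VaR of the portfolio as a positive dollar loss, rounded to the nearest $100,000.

$13,600,000

σ_p² = 0.31²·2.42² + 0.69²·4.406² + 2·-0.45·0.31·0.69·2.42·4.406 = 7.7526 (%²).
σ_p = √7.7526 = 2.784%.
At 97.5%, z = 1.960.
VaR = 1.960 × 2.784% = 5.457%; on $250,000,000 that is $13,642,500.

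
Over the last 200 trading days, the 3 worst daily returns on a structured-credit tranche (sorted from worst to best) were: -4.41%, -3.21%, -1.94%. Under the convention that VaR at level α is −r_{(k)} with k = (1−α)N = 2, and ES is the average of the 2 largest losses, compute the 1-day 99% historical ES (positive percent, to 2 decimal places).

3.81%

The 2 worst returns sum to -7.62%.
ES = −(-7.62%) / 2 = 3.81%.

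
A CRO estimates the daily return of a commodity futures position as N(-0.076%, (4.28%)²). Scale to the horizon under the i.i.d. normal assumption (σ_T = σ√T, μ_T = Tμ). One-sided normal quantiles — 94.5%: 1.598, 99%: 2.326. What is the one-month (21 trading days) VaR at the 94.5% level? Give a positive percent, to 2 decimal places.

σ_{21d} = 4.28% × √21 = 19.613%; μ_{21d} = 21 × -0.076% = -1.596%.
VaR = −(-1.596%) + 1.598 × 19.613% = 32.938%.

32.94%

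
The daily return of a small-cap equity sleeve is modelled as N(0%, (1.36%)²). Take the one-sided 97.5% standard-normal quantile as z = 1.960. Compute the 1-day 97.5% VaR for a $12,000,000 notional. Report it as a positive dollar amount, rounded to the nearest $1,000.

$320,000

VaR = z·σ = 1.960 × 1.36% = 2.666%.
On $12,000,000: 0.02666 × $12,000,000 = $319,920.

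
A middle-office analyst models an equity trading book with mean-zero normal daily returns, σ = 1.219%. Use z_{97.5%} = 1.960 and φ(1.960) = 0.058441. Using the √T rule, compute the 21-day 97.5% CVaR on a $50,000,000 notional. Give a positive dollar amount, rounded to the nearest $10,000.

$6,530,000

σ_{21d} = 1.219% × √21 = 5.586%.
ES multiplier = φ(z)/(1−α) = 0.058441/0.025 = 2.338.
ES = 5.586% × 2.338 = 13.060%; on $50,000,000: $6,530,000.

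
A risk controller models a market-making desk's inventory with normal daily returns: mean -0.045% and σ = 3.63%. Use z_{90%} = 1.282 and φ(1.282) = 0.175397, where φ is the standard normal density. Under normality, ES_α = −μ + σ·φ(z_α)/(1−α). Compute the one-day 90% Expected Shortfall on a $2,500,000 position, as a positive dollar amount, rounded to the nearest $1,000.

Tail multiplier: φ(z)/(1−α) = 0.175397 / 0.1 = 1.754.
ES = −(-0.045%) + 3.63% × 1.754 = 6.412%.
On $2,500,000: 0.06412 × $2,500,000 = $160,300.

$160,000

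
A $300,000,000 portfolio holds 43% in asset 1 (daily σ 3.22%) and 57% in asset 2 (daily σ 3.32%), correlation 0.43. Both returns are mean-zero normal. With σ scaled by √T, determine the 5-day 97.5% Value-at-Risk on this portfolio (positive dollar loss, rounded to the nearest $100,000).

σ_p = √(0.43²·3.22² + 0.57²·3.32² + 2·0.43·0.43·0.57·3.22·3.32) = 2.784%.
σ_{5d} = 2.784% × √5 = 6.225%.
z(97.5%) = 1.960.
VaR = 1.960 × 6.225% = 12.201%; on $300,000,000 that is $36,603,000.

$36,600,000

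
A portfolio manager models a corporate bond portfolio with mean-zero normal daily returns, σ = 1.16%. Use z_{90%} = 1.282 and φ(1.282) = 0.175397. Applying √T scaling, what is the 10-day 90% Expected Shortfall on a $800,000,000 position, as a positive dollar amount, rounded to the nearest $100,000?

σ_{10d} = 1.16% × √10 = 3.668%.
ES multiplier = φ(z)/(1−α) = 0.175397/0.1 = 1.754.
ES = 3.668% × 1.754 = 6.434%; on $800,000,000: $51,472,000.

$51,500,000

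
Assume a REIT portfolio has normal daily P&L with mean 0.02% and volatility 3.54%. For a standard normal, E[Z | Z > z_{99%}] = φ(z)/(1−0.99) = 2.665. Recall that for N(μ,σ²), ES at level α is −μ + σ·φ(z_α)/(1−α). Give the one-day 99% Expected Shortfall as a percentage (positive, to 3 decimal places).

ES = −(0.02%) + 3.54% × 2.665 = 9.414%.

9.414%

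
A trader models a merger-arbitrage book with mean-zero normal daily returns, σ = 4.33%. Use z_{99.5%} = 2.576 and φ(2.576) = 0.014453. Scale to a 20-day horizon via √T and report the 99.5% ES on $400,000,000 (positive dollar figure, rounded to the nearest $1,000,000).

$224,000,000

σ_{20d} = 4.33% × √20 = 19.364%.
ES multiplier = φ(z)/(1−α) = 0.014453/0.005 = 2.891.
ES = 19.364% × 2.891 = 55.981%; on $400,000,000: $223,924,000.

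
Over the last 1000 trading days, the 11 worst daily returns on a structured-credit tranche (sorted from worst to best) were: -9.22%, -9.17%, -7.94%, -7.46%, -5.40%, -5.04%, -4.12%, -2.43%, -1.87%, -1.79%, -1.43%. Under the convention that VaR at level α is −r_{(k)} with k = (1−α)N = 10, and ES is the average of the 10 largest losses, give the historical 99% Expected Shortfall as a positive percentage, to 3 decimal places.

The 10 worst returns sum to -54.44%.
ES = −(-54.44%) / 10 = 5.444%.

5.444%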